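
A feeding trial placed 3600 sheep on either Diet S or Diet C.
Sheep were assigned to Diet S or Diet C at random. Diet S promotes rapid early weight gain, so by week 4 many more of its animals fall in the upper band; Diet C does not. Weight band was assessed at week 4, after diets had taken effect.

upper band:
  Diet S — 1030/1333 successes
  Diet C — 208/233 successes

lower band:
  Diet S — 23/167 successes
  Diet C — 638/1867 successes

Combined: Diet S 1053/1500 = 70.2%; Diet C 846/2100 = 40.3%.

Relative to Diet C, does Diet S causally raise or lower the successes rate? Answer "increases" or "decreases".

Because the diet influences week-4 weight band, week-4 weight band is a post-treatment mediator, not a confounder. Stratifying on it would bias the estimate; the causal effect is the crude pooled difference.
Pooled: Diet S 70.2% vs Diet C 40.3%; Diet S is higher overall.

increases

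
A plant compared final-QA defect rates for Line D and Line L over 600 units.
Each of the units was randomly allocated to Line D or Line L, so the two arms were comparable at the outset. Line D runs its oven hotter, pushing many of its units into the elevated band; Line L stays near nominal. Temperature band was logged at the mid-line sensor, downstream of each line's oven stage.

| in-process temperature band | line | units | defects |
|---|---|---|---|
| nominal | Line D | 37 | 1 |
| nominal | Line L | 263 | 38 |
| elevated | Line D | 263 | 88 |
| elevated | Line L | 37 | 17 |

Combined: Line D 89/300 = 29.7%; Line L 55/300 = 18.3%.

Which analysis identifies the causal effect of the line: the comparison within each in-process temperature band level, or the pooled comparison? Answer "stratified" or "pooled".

The distribution of in-process temperature band is itself part of what the line does — it is an intermediate outcome. Holding it fixed would remove that part of the effect; the total effect is the pooled difference.
Pooled: Line D 29.7% vs Line L 18.3%; Line L is lower overall.

pooled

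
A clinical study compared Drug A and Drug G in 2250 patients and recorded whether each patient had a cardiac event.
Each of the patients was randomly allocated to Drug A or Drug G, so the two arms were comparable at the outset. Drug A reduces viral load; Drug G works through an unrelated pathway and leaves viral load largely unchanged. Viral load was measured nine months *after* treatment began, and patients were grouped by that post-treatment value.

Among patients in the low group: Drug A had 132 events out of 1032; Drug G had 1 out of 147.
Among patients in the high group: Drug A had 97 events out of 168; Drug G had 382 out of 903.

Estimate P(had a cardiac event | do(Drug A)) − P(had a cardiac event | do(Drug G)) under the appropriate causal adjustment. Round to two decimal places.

-0.17

Viral load here is a post-treatment variable shaped by the drug; conditioning on it would introduce bias rather than remove it. The overall comparison is the causal one.
The causal difference is the pooled difference: 0.191 − 0.365 = -0.174.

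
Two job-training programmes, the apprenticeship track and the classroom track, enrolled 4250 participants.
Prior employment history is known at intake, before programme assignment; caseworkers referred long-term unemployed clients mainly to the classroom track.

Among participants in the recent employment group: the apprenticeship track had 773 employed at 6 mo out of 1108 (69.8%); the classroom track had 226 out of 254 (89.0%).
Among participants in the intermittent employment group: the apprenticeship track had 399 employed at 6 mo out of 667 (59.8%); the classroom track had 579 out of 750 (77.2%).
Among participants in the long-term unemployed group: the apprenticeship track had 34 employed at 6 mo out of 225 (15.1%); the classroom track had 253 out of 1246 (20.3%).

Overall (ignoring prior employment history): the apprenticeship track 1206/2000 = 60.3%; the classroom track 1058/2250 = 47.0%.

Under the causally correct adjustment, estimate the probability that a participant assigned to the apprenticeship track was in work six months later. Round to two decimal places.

Since prior employment history is a pre-existing factor (not a product of the programme) and it affects the outcome on its own, it is a confounder. The stratified rates, not the pooled rate, identify the causal effect.
Standardising the apprenticeship track to the population prior employment history mix: 0.320·773/1108 + 0.333·399/667 + 0.346·34/225 = 0.475.

0.48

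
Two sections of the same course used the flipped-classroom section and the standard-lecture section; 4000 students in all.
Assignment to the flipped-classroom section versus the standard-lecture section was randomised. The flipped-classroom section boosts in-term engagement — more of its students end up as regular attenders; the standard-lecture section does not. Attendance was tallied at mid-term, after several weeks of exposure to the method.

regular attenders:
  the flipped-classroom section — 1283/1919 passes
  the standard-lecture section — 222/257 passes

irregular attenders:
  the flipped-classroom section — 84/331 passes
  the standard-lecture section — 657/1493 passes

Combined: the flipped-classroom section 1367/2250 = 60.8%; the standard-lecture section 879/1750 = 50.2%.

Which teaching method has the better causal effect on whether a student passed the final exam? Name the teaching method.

The distribution of mid-term attendance is itself part of what the teaching method does — it is an intermediate outcome. Holding it fixed would remove that part of the effect; the total effect is the pooled difference.
Pooled: the flipped-classroom section 60.8% vs the standard-lecture section 50.2%; the flipped-classroom section is higher overall.

the flipped-classroom section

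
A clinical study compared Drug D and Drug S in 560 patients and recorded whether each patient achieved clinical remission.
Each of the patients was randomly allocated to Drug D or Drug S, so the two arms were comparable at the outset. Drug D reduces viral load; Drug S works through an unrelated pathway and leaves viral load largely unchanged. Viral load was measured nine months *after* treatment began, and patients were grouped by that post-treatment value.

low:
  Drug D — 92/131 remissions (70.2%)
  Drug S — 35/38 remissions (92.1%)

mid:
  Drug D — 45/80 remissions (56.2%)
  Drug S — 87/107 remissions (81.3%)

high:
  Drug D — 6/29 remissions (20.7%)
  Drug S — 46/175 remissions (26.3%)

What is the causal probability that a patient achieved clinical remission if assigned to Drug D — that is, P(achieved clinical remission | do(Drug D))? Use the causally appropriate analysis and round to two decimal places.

Viral load lies on the pathway drug → viral load → outcome, so adjusting for it blocks the indirect effect. For the total causal effect of drug, use the unadjusted pooled rates.
So P(outcome | do(Drug D)) is just the pooled rate for Drug D: 143/240 = 0.596.

0.60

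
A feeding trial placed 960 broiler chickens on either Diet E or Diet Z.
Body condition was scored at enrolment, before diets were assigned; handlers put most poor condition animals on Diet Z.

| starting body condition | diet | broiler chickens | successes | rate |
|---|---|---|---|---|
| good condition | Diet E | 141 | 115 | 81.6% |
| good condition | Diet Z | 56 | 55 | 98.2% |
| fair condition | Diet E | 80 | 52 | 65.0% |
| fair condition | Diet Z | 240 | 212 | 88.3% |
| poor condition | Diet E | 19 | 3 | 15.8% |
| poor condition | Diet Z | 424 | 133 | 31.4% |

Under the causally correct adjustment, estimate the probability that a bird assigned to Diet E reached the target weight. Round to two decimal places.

The stratified and pooled comparisons disagree (Diet Z wins within each starting body condition; Diet E wins overall), so the answer turns on the causal role of starting body condition.
Nothing the diet does changes starting body condition; the imbalance is an allocation artefact. With starting body condition also predicting the outcome, the pooled figure is confounded, and the within-stratum comparison is the causal one.
Standardising Diet E to the population starting body condition mix: 0.205·115/141 + 0.333·52/80 + 0.461·3/19 = 0.457.

0.46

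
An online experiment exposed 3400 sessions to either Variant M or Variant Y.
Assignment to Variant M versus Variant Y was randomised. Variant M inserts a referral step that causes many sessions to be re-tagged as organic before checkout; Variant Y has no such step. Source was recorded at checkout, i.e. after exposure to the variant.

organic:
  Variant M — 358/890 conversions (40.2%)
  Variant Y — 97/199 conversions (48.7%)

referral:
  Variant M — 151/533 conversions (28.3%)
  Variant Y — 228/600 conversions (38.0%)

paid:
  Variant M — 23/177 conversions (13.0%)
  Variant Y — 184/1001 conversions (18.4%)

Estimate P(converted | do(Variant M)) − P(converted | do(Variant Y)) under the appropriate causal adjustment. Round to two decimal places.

Because the variant influences traffic source, traffic source is a post-treatment mediator, not a confounder. Stratifying on it would bias the estimate; the causal effect is the crude pooled difference.
The causal difference is the pooled difference: 0.333 − 0.283 = +0.050.

+0.05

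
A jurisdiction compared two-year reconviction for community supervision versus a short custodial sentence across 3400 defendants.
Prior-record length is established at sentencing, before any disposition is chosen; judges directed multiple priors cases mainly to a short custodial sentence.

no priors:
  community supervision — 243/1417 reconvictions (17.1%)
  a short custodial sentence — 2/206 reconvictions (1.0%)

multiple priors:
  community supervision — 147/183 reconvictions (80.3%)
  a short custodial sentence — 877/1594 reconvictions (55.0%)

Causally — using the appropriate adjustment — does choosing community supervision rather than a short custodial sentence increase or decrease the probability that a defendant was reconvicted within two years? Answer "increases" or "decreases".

Since prior-record length is a pre-existing factor (not a product of the disposition) and it affects the outcome on its own, it is a confounder. The stratified rates, not the pooled rate, identify the causal effect.
Within each level — no priors: 17.1% vs 1.0%; multiple priors: 80.3% vs 55.0% — a short custodial sentence is lower every time.

increases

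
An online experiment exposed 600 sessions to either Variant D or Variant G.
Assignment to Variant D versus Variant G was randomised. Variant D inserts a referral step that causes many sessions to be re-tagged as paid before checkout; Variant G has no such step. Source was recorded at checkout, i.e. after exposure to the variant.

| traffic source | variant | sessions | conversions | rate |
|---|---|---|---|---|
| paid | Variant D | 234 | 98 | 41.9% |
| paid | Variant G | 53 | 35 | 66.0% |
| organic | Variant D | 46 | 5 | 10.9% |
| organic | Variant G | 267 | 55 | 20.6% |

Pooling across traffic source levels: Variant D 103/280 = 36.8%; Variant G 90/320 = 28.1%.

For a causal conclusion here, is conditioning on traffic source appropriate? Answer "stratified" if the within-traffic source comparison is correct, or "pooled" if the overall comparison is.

Traffic source is downstream of the variant. One should not condition on a consequence of treatment, so the overall rates are the right comparison.
Pooled: Variant D 36.8% vs Variant G 28.1%; Variant D is higher overall.

pooled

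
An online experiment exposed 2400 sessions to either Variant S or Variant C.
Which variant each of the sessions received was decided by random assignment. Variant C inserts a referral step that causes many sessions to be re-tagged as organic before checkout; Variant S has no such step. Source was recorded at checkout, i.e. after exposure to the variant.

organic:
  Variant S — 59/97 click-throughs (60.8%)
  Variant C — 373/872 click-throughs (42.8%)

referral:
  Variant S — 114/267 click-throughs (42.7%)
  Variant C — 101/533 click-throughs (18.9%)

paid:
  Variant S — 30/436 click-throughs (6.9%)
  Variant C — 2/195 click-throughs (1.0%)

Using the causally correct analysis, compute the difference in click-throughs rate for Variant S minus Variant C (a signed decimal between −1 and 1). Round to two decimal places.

-0.04

The traffic source-specific comparison favours Variant S throughout, but the pooled figures favour Variant C. The question is whether to condition on traffic source.
The distribution of traffic source is itself part of what the variant does — it is an intermediate outcome. Holding it fixed would remove that part of the effect; the total effect is the pooled difference.
The causal difference is the pooled difference: 0.254 − 0.297 = -0.044.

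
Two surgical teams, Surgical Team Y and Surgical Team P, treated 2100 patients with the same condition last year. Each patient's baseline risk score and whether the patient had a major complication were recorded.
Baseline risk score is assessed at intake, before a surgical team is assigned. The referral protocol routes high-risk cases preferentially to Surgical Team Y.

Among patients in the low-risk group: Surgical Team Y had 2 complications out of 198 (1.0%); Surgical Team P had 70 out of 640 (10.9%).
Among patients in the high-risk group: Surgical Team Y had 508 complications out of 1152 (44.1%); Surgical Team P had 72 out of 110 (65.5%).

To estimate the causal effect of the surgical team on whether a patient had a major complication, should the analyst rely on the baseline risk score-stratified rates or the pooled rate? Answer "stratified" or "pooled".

The stratified and pooled comparisons disagree (Surgical Team Y wins within each baseline risk score; Surgical Team P wins overall), so the answer turns on the causal role of baseline risk score.
Nothing the surgical team does changes baseline risk score; the imbalance is an allocation artefact. With baseline risk score also predicting the outcome, the pooled figure is confounded, and the within-stratum comparison is the causal one.
Within each level — low-risk: 1.0% vs 10.9%; high-risk: 44.1% vs 65.5% — Surgical Team Y is lower every time.

stratified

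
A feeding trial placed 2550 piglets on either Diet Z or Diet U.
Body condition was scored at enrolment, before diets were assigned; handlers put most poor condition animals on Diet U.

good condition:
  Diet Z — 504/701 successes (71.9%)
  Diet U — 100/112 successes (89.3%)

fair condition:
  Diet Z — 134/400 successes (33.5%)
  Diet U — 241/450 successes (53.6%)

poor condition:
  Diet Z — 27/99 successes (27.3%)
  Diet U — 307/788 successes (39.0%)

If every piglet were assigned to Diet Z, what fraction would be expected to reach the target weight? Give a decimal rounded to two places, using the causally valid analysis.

0.44

Diet U is higher inside every starting body condition stratum but Diet Z is higher in aggregate. Whether to stratify depends on how starting body condition relates to the diet.
Starting body condition is set before the diet has any effect — it is not caused by the diet — and it independently drives the outcome. That makes it a confounder, so the causal comparison is within starting body condition levels.
Standardising Diet Z to the population starting body condition mix: 0.319·504/701 + 0.333·134/400 + 0.348·27/99 = 0.436.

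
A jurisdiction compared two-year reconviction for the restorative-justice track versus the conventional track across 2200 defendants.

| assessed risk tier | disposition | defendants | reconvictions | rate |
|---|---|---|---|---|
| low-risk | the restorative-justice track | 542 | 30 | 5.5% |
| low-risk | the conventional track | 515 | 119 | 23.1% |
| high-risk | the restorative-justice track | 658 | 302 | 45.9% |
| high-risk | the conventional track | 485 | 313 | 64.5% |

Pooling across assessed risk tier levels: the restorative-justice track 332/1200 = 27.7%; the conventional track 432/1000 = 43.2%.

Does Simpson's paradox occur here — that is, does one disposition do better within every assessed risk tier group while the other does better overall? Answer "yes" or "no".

Within each assessed risk tier level (low-risk 5.5% vs 23.1%; high-risk 45.9% vs 64.5%), the restorative-justice track has the lower rate every time. Pooled: 27.7% vs 43.2% — the restorative-justice track has the lower rate overall. They agree.

no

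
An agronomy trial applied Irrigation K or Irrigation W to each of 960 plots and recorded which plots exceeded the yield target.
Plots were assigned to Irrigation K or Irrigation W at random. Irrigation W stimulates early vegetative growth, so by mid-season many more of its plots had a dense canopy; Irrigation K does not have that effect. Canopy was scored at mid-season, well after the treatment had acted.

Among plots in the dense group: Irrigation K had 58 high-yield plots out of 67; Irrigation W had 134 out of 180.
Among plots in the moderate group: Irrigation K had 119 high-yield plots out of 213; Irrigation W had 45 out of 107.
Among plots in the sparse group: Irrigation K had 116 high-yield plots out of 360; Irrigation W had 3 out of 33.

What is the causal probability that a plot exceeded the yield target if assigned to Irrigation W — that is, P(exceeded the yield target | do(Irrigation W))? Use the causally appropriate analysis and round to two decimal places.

The stratified and pooled comparisons disagree (Irrigation K wins within each mid-season canopy; Irrigation W wins overall), so the answer turns on the causal role of mid-season canopy.
Mid-season canopy is recorded after the irrigation and is itself shifted by it — it sits on the causal path from irrigation to outcome. Conditioning on a mediator would strip out part of the effect we want; the pooled comparison gives the total causal effect.
So P(outcome | do(Irrigation W)) is just the pooled rate for Irrigation W: 182/320 = 0.569.

0.57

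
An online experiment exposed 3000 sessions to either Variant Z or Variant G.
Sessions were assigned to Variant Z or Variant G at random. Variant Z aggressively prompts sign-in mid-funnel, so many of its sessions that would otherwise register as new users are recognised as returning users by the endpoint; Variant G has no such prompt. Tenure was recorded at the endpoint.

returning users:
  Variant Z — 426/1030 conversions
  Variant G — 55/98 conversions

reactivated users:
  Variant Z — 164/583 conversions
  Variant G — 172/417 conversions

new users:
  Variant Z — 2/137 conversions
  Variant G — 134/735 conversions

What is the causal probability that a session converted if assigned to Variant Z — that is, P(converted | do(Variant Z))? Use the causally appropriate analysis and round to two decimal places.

The stratified and pooled comparisons disagree (Variant G wins within each user tenure; Variant Z wins overall), so the answer turns on the causal role of user tenure.
The distribution of user tenure is itself part of what the variant does — it is an intermediate outcome. Holding it fixed would remove that part of the effect; the total effect is the pooled difference.
So P(outcome | do(Variant Z)) is just the pooled rate for Variant Z: 592/1750 = 0.338.

0.34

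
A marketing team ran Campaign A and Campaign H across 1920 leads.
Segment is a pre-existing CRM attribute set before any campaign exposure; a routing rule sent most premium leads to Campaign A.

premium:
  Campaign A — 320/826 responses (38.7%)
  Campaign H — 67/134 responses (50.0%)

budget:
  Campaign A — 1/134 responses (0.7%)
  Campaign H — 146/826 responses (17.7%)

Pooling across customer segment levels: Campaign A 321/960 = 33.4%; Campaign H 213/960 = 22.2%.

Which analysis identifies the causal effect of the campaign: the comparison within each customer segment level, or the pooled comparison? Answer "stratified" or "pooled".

stratified

The imbalance in customer segment arose from how leads were allocated, not from anything the campaign did; and customer segment independently affects the outcome. The pooled gap is confounded — condition on customer segment.
Within each level — premium: 38.7% vs 50.0%; budget: 0.7% vs 17.7% — Campaign H is higher every time.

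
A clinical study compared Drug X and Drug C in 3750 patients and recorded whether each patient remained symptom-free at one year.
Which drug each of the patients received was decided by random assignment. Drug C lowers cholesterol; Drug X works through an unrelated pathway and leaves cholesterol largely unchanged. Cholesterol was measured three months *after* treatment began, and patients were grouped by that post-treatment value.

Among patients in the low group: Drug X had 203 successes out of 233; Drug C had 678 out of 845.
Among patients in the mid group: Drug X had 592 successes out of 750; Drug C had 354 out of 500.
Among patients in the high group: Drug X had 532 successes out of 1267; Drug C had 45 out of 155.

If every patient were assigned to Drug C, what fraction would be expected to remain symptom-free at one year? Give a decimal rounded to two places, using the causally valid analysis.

0.72

Cholesterol lies on the pathway drug → cholesterol → outcome, so adjusting for it blocks the indirect effect. For the total causal effect of drug, use the unadjusted pooled rates.
So P(outcome | do(Drug C)) is just the pooled rate for Drug C: 1077/1500 = 0.718.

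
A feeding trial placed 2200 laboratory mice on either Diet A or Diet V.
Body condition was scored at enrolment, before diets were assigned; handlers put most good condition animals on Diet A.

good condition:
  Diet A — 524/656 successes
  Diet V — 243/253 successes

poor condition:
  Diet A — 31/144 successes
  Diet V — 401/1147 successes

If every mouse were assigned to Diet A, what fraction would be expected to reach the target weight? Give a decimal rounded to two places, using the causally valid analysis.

The starting body condition-specific comparison favours Diet V throughout, but the pooled figures favour Diet A. The question is whether to condition on starting body condition.
Nothing the diet does changes starting body condition; the imbalance is an allocation artefact. With starting body condition also predicting the outcome, the pooled figure is confounded, and the within-stratum comparison is the causal one.
Standardising Diet A to the population starting body condition mix: 0.413·524/656 + 0.587·31/144 = 0.456.

0.46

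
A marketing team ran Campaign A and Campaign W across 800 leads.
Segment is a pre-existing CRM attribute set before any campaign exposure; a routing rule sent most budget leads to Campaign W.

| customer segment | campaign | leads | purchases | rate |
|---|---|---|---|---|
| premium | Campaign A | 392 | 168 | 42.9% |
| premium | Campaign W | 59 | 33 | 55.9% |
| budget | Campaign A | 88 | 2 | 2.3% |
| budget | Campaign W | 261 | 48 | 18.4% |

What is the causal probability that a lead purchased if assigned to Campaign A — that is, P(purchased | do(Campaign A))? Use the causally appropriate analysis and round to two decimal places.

0.25

Since customer segment is a pre-existing factor (not a product of the campaign) and it affects the outcome on its own, it is a confounder. The stratified rates, not the pooled rate, identify the causal effect.
Standardising Campaign A to the population customer segment mix: 0.564·168/392 + 0.436·2/88 = 0.252.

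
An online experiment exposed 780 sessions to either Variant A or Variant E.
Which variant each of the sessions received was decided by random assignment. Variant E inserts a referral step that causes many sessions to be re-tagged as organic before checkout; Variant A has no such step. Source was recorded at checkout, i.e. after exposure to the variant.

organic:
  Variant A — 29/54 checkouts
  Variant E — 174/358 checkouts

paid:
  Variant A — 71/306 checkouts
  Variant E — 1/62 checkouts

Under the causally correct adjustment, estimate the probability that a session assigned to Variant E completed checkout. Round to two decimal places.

0.42

Variant A is higher inside every traffic source stratum but Variant E is higher in aggregate. Whether to stratify depends on how traffic source relates to the variant.
Traffic source is downstream of the variant. One should not condition on a consequence of treatment, so the overall rates are the right comparison.
So P(outcome | do(Variant E)) is just the pooled rate for Variant E: 175/420 = 0.417.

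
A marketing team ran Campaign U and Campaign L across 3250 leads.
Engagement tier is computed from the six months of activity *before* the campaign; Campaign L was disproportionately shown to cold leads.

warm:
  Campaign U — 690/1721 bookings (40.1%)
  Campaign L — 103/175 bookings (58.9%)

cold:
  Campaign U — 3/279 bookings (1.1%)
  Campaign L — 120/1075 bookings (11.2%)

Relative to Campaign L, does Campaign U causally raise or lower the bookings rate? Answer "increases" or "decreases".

decreases

The stratified and pooled comparisons disagree (Campaign L wins within each engagement tier; Campaign U wins overall), so the answer turns on the causal role of engagement tier.
Since engagement tier is a pre-existing factor (not a product of the campaign) and it affects the outcome on its own, it is a confounder. The stratified rates, not the pooled rate, identify the causal effect.
Within each level — warm: 40.1% vs 58.9%; cold: 1.1% vs 11.2% — Campaign L is higher every time.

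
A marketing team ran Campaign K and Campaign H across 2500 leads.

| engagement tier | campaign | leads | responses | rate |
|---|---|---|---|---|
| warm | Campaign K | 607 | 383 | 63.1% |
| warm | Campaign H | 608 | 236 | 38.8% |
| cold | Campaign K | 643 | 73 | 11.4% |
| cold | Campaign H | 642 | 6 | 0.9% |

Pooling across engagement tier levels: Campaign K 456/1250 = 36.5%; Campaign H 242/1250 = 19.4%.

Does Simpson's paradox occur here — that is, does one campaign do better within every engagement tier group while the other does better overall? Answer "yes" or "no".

no

Within each engagement tier level (warm 63.1% vs 38.8%; cold 11.4% vs 0.9%), Campaign K has the higher rate every time. Pooled: 36.5% vs 19.4% — Campaign K has the higher rate overall. They agree.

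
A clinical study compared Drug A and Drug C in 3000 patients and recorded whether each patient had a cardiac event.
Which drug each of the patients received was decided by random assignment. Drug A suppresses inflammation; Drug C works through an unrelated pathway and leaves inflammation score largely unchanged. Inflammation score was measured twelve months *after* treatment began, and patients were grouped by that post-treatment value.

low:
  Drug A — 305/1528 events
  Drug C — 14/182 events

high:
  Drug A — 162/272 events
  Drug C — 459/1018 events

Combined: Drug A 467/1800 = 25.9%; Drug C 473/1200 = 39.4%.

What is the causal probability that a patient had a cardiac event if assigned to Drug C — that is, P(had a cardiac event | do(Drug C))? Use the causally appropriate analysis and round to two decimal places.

Drug C is lower inside every inflammation score stratum but Drug A is lower in aggregate. Whether to stratify depends on how inflammation score relates to the drug.
Stratifying would compare drugs among patients the drugs themselves sorted into inflammation score groups — a form of selection on an intermediate. The unconditioned pooled rates give the total causal effect.
So P(outcome | do(Drug C)) is just the pooled rate for Drug C: 473/1200 = 0.394.

0.39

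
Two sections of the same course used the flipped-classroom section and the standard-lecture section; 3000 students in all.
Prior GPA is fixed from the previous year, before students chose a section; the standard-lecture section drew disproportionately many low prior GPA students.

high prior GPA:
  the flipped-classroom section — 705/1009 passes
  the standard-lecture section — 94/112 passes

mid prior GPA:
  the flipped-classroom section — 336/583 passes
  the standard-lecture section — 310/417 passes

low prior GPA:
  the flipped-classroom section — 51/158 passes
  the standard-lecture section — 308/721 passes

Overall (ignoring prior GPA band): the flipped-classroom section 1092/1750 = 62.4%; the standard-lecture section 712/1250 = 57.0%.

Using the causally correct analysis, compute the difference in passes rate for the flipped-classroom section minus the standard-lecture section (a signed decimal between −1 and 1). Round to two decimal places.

-0.14

The imbalance in prior GPA band arose from how students were allocated, not from anything the teaching method did; and prior GPA band independently affects the outcome. The pooled gap is confounded — condition on prior GPA band.
Adjusting over the population distribution of prior GPA band: 0.374·(0.699−0.839) + 0.333·(0.576−0.743) + 0.293·(0.323−0.427) = -0.139.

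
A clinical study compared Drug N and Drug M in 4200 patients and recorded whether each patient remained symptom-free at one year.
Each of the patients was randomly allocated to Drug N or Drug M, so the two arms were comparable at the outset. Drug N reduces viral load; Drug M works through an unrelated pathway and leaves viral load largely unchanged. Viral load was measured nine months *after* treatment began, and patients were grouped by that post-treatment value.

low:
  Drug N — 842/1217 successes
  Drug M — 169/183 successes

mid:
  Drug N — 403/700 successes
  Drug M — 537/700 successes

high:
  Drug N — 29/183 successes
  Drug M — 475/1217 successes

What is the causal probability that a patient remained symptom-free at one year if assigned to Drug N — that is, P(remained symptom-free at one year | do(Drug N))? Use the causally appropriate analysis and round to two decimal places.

Viral load is downstream of the drug. One should not condition on a consequence of treatment, so the overall rates are the right comparison.
So P(outcome | do(Drug N)) is just the pooled rate for Drug N: 1274/2100 = 0.607.

0.61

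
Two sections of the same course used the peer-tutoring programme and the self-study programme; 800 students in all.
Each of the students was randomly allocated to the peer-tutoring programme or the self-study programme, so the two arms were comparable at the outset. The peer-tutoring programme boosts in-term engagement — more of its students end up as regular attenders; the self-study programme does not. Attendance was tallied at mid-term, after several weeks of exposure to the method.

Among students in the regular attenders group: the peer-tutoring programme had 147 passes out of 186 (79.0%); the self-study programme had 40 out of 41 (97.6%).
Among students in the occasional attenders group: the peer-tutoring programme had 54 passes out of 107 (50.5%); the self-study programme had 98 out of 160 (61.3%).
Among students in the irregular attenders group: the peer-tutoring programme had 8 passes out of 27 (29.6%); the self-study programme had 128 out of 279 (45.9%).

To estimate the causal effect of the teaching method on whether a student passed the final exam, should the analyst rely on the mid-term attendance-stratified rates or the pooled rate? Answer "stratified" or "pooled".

pooled

The stratified and pooled comparisons disagree (the self-study programme wins within each mid-term attendance; the peer-tutoring programme wins overall), so the answer turns on the causal role of mid-term attendance.
Mid-term attendance is downstream of the teaching method. One should not condition on a consequence of treatment, so the overall rates are the right comparison.
Pooled: the peer-tutoring programme 65.3% vs the self-study programme 55.4%; the peer-tutoring programme is higher overall.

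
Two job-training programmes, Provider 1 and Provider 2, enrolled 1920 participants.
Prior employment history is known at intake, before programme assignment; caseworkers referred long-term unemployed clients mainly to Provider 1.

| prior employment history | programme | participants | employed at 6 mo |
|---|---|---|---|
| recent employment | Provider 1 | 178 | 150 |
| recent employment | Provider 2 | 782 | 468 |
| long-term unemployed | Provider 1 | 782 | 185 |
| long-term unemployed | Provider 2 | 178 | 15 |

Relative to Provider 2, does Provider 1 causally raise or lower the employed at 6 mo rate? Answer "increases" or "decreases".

Here prior employment history is a common cause — it drives both which programme a case falls under and the outcome. The crude comparison mixes populations; the stratum-specific rates are the causally relevant ones.
Within each level — recent employment: 84.3% vs 59.8%; long-term unemployed: 23.7% vs 8.4% — Provider 1 is higher every time.

increases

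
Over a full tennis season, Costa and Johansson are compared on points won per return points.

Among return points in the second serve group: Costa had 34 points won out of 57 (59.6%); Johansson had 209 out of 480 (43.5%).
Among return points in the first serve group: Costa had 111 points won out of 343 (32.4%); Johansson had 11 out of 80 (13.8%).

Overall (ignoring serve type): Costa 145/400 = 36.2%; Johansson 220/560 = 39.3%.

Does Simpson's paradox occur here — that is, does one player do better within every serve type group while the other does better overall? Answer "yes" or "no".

Within each serve type level (second serve 59.6% vs 43.5%; first serve 32.4% vs 13.8%), Costa has the higher rate every time. Pooled: 36.2% vs 39.3% — Johansson has the higher rate overall. The two comparisons disagree.

yes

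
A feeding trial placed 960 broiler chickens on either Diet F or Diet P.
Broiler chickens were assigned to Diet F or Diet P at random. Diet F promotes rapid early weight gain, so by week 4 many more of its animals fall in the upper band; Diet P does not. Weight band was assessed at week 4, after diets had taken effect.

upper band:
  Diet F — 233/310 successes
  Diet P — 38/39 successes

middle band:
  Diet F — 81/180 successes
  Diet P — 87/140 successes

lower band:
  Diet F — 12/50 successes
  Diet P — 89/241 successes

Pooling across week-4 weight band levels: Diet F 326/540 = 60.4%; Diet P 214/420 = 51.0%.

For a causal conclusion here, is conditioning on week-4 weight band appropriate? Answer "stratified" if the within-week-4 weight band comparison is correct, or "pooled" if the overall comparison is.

pooled

The stratified and pooled comparisons disagree (Diet P wins within each week-4 weight band; Diet F wins overall), so the answer turns on the causal role of week-4 weight band.
The distribution of week-4 weight band is itself part of what the diet does — it is an intermediate outcome. Holding it fixed would remove that part of the effect; the total effect is the pooled difference.
Pooled: Diet F 60.4% vs Diet P 51.0%; Diet F is higher overall.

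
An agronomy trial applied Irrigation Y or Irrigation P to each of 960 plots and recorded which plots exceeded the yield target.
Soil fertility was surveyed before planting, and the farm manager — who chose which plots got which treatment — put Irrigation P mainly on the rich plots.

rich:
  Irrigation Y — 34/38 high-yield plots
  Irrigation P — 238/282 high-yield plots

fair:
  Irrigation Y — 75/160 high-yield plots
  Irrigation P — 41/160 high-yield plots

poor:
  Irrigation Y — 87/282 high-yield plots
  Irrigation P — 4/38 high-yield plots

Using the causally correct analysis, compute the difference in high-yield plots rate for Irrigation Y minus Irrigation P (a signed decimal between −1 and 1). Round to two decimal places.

+0.16

Since soil fertility is a pre-existing factor (not a product of the irrigation) and it affects the outcome on its own, it is a confounder. The stratified rates, not the pooled rate, identify the causal effect.
Adjusting over the population distribution of soil fertility: 0.333·(0.895−0.844) + 0.333·(0.469−0.256) + 0.333·(0.309−0.105) = +0.156.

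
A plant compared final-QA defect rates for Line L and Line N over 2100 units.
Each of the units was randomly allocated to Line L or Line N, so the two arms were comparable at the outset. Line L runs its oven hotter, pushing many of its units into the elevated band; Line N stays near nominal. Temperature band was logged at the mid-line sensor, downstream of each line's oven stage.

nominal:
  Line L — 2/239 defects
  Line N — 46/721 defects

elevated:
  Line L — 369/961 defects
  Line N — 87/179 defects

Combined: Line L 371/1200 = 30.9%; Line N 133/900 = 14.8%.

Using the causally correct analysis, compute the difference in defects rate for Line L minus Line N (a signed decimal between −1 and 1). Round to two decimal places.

+0.16

In-process temperature band is recorded after the line and is itself shifted by it — it sits on the causal path from line to outcome. Conditioning on a mediator would strip out part of the effect we want; the pooled comparison gives the total causal effect.
The causal difference is the pooled difference: 0.309 − 0.148 = +0.161.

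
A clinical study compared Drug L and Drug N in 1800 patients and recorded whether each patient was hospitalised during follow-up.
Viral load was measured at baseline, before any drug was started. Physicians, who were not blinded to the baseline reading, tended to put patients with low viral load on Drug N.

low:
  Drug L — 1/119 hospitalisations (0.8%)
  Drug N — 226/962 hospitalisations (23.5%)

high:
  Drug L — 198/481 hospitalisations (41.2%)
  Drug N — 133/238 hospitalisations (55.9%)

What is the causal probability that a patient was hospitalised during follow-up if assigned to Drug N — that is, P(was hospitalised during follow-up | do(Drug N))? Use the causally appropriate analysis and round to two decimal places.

0.36

Viral load satisfies the back-door criterion: it is not a descendant of the drug, and it blocks the spurious path from drug to outcome. Adjusting for it (i.e., using the within-viral load rates) gives the causal effect.
Standardising Drug N to the population viral load mix: 0.601·226/962 + 0.399·133/238 = 0.364.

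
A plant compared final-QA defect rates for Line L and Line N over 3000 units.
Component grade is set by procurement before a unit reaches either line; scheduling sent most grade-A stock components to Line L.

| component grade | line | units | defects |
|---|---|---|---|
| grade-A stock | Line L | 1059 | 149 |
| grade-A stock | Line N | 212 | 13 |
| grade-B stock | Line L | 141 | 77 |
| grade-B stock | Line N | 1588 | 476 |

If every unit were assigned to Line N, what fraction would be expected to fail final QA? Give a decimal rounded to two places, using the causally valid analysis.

Since component grade is a pre-existing factor (not a product of the line) and it affects the outcome on its own, it is a confounder. The stratified rates, not the pooled rate, identify the causal effect.
Standardising Line N to the population component grade mix: 0.424·13/212 + 0.576·476/1588 = 0.199.

0.20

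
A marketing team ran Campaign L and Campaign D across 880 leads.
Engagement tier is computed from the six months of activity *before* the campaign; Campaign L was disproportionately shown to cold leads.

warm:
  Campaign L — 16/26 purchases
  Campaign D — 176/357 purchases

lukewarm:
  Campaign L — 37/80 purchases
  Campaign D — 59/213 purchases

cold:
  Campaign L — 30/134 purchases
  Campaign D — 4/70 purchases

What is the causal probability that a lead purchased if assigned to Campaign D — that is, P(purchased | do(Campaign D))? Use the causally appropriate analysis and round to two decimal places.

0.32

Within every engagement tier level Campaign L has the higher rate, yet pooled Campaign D does — Simpson's reversal.
Nothing the campaign does changes engagement tier; the imbalance is an allocation artefact. With engagement tier also predicting the outcome, the pooled figure is confounded, and the within-stratum comparison is the causal one.
Standardising Campaign D to the population engagement tier mix: 0.435·176/357 + 0.333·59/213 + 0.232·4/70 = 0.320.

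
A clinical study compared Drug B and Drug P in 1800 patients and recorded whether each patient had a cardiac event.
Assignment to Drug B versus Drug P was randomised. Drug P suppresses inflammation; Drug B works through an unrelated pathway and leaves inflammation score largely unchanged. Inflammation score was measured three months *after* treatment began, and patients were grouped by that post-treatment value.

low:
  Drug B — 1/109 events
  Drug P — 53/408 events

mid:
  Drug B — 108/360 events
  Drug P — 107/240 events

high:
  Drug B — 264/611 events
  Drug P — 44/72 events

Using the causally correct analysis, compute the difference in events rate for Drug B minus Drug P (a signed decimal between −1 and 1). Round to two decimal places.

+0.06

Inflammation score here is a post-treatment variable shaped by the drug; conditioning on it would introduce bias rather than remove it. The overall comparison is the causal one.
The causal difference is the pooled difference: 0.345 − 0.283 = +0.062.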